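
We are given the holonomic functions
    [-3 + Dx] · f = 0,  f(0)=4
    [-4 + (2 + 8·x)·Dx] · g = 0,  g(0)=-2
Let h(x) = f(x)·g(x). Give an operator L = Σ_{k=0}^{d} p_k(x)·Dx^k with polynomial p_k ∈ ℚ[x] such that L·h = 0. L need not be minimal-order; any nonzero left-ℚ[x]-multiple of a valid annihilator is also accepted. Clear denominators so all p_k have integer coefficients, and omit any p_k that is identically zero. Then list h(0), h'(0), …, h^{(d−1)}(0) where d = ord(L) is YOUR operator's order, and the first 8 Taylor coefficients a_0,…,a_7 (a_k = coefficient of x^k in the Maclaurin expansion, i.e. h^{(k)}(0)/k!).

f: a_k = 4, 12, 18, 18, 27/2, 81/10, 81/20, 243/140, …
g: a_k = -2, -4, 4, -8, 20, -56, 168, -528, …
Product ⇒ symmetric product L₀, ord ≤ 1.
L = (-5 - 12·x) + (1 + 4·x)·Dx  (order 1).
h: a_k = -8, -40, -68, -92, -43, -631/5, 459/2, -58749/70, …
ICs: h(0) = -8.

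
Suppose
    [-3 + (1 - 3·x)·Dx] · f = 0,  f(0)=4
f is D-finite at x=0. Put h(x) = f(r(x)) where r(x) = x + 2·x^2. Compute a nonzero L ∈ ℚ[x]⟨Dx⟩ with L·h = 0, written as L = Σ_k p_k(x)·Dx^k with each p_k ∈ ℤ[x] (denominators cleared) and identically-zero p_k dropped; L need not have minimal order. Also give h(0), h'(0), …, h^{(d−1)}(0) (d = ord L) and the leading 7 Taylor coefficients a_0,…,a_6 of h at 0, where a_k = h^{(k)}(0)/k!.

L = (3 + 12·x) + (-1 + 3·x + 6·x^2)·Dx  (order 1).
h: a_k = 4, 12, 60, 252, 1116, 4860, 21276, …
ICs: h(0) = 4.

f: a_k = 4, 12, 36, 108, 324, 972, 2916, …
h₀=f(r): pull back L_f along r ⇒ L₀.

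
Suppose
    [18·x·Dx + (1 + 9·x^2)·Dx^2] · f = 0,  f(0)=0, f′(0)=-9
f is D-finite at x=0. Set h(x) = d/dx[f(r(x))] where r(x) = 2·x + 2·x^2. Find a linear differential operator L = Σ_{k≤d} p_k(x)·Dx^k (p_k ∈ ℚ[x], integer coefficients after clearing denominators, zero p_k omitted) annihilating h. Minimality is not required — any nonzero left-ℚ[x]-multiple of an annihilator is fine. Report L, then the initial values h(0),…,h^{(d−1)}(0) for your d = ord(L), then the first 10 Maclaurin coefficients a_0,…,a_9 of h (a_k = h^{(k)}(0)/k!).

L = (-2 + 72·x + 288·x^2 + 432·x^3 + 216·x^4) + (1 + 2·x + 36·x^2 + 144·x^3 + 180·x^4 + 72·x^5)·Dx  (order 1).
h: a_k = -18, -36, 648, 2592, -20088, -138672, 513216, 6345216, -7768224, -260387136, …
ICs: h(0) = -18.

f: a_k = 0, -9, 0, 27, 0, -729/5, 0, 6561/7, 0, -6561, …
L₀ from L_f via x↦r, Dx↦r'^{-1}Dx.
h=h₀': d/dx-closure on L₀ ⇒ L.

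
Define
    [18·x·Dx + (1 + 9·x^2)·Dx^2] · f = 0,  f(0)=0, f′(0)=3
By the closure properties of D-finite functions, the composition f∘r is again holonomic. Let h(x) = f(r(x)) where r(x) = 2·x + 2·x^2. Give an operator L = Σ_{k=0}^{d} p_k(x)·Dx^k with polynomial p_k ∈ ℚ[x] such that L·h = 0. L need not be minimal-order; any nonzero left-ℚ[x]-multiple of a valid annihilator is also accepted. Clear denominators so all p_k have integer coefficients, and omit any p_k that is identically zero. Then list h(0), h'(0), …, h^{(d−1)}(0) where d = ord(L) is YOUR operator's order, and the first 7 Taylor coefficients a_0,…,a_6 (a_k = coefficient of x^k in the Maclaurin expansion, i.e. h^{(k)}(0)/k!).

f: a_k = 0, 3, 0, -9, 0, 243/5, 0, …
h₀=f(r): pull back L_f along r ⇒ L₀.
L = (-2 + 72·x + 288·x^2 + 432·x^3 + 216·x^4)·Dx + (1 + 2·x + 36·x^2 + 144·x^3 + 180·x^4 + 72·x^5)·Dx^2  (order 2).
h: a_k = 0, 6, 6, -72, -216, 6696/5, 7704, …
ICs: h(0) = 0, h′(0) = 6.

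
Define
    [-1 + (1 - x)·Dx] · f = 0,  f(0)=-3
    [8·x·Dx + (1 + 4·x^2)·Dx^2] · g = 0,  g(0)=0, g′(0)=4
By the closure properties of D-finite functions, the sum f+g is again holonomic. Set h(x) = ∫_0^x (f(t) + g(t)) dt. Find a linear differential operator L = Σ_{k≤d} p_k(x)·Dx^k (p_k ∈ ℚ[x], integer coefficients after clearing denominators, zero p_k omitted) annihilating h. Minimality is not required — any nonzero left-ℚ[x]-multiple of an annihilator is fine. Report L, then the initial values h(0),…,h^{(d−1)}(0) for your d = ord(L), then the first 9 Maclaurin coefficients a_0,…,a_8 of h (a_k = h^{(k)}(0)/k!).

L = (-8 + 32·x + 96·x^2)·Dx^2 + (7 - 8·x - 20·x^2 + 96·x^3)·Dx^3 + (-1 - 3·x - 12·x^3 + 16·x^4)·Dx^4  (order 4).
h: a_k = 0, -3, 1/2, -1, -25/12, -3/5, 49/30, -3/7, -277/56, …
ICs: h(0) = 0, h′(0) = -3, h′′(0) = 1, h′′′(0) = -6.

f: a_k = -3, -3, -3, -3, -3, -3, -3, -3, -3, …
g: a_k = 0, 4, 0, -16/3, 0, 64/5, 0, -256/7, 0, …
Weyl lclm of L_f,L_g ⇒ L₀ (ord ≤ 3).
∫: right-multiply L₀ by Dx.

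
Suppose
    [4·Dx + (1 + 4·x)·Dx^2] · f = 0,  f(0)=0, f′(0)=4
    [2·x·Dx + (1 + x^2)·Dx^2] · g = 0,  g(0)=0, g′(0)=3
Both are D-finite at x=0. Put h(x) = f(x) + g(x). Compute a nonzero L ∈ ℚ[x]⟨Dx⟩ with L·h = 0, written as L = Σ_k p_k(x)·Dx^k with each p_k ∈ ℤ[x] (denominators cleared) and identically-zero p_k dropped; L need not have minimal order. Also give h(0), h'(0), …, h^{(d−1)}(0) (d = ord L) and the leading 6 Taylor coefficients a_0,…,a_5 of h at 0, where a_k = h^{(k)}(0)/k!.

L = (-4 - 48·x + 12·x^2 + 16·x^3)·Dx + (-17 - 8·x - 45·x^2 + 24·x^3 + 32·x^4)·Dx^2 + (-2 - 7·x + 4·x^2 + x^3 + 6·x^4 + 8·x^5)·Dx^3  (order 3).
h: a_k = 0, 7, -8, 61/3, -64, 1027/5, …
ICs: h(0) = 0, h′(0) = 7, h′′(0) = -16.

f: a_k = 0, 4, -8, 64/3, -64, 1024/5, …
g: a_k = 0, 3, 0, -1, 0, 3/5, …
Sum ⇒ L₀ = lclm(L_f,L_g) in ℚ(x)⟨Dx⟩.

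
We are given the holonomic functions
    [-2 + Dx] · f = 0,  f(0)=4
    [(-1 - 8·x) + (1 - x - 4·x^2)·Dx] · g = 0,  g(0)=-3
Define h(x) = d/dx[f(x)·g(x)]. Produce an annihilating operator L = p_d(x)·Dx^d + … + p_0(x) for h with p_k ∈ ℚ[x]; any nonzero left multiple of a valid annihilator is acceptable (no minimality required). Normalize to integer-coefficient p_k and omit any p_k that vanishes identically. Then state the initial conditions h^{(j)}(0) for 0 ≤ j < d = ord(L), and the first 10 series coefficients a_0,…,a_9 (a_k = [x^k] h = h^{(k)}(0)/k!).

L = (18 + 44·x + 20·x^2 - 96·x^3 + 64·x^4) + (-3 - 3·x + 26·x^2 + 16·x^3 - 32·x^4)·Dx  (order 1).
h: a_k = -36, -216, -804, -2832, -8916, -138488/5, -411228/5, -8460064/35, -72965356/105, -623920744/315, …
ICs: h(0) = -36.

f: a_k = 4, 8, 8, 16/3, 8/3, 16/15, 16/45, 32/315, 8/315, 16/2835, …
g: a_k = -3, -3, -15, -27, -87, -195, -543, -1323, -3495, -8787, …
f·g: L₀ = L_f ⊗_s L_g, ord ≤ 1·1.
h₀' ⇒ L via d/dx closure of L₀.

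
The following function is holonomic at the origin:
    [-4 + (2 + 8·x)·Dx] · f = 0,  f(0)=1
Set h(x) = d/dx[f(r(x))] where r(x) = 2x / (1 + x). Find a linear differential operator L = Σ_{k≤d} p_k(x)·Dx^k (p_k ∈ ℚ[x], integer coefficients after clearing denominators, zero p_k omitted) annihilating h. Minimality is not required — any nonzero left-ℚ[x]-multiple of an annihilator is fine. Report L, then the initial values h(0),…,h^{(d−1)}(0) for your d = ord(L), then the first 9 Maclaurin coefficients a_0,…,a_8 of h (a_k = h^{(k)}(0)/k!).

f: a_k = 1, 2, -2, 4, -10, 28, -84, 264, -858, …
Substitute x→r, Dx→(1/r')Dx; clear ⇒ L₀.
h=h₀': d/dx-closure on L₀ ⇒ L.
L = (-6 - 18·x) + (-1 - 10·x - 9·x^2)·Dx  (order 1).
h: a_k = 4, -24, 156, -1136, 8820, -70920, 582540, -4854240, 40872420, …
ICs: h(0) = 4.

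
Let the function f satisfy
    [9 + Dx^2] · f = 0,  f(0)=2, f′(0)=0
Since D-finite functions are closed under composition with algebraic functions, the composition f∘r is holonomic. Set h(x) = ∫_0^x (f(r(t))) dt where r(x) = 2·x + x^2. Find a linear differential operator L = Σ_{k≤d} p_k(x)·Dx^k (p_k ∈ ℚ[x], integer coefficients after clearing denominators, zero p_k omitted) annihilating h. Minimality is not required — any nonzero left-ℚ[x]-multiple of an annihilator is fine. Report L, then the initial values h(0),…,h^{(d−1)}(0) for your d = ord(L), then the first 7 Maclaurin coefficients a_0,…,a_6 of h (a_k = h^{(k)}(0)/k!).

L = (36 + 108·x + 108·x^2 + 36·x^3)·Dx - Dx^2 + (1 + x)·Dx^3  (order 3).
h: a_k = 0, 2, 0, -12, -9, 99/5, 36, …
ICs: h(0) = 0, h′(0) = 2, h′′(0) = 0.

f: a_k = 2, 0, -9, 0, 27/4, 0, -81/40, …
Change of var in L_f (x↦r) gives L₀.
Integrate: L := L₀·Dx.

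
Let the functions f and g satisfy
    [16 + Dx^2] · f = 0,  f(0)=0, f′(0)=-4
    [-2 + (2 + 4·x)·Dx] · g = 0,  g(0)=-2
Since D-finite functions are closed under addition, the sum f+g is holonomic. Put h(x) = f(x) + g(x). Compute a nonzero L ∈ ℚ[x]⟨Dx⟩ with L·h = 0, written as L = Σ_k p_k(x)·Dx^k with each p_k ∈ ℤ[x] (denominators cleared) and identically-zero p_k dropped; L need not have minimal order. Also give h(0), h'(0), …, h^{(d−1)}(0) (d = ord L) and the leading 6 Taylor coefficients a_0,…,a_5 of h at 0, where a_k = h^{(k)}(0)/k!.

L = (-304 - 1024·x - 1024·x^2) + (240 + 1504·x + 3072·x^2 + 2048·x^3)·Dx + (-19 - 64·x - 64·x^2)·Dx^2 + (15 + 94·x + 192·x^2 + 128·x^3)·Dx^3  (order 3).
h: a_k = -2, -6, 1, 29/3, 5/4, -617/60, …
ICs: h(0) = -2, h′(0) = -6, h′′(0) = 2.

f: a_k = 0, -4, 0, 32/3, 0, -128/15, …
g: a_k = -2, -2, 1, -1, 5/4, -7/4, …
Weyl lclm of L_f,L_g ⇒ L₀ (ord ≤ 3).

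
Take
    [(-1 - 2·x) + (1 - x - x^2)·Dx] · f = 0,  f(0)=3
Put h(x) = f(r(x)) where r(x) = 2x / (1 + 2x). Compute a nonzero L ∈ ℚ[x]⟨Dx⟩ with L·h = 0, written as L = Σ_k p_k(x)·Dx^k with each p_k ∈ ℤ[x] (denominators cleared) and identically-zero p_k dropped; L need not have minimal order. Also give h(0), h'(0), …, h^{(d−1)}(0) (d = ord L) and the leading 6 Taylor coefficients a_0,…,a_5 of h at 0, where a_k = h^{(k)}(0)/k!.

L = (2 + 12·x) + (-1 - 4·x + 8·x^3)·Dx  (order 1).
h: a_k = 3, 6, 12, 0, 48, -96, …
ICs: h(0) = 3.

f: a_k = 3, 3, 6, 9, 15, 24, …
L₀ from L_f via x↦r, Dx↦r'^{-1}Dx.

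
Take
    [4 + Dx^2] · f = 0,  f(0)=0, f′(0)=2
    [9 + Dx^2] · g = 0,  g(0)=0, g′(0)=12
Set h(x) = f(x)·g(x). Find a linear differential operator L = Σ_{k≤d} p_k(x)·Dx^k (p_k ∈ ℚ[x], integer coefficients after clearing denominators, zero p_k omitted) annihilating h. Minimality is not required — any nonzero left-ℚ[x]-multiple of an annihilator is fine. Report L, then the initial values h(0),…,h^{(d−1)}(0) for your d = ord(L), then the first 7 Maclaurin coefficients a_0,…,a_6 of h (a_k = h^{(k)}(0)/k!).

L = 25 + 26·Dx^2 + Dx^4  (order 4).
h: a_k = 0, 0, 24, 0, -52, 0, 217/5, …
ICs: h(0) = 0, h′(0) = 0, h′′(0) = 48, h′′′(0) = 0.

f: a_k = 0, 2, 0, -4/3, 0, 4/15, 0, …
g: a_k = 0, 12, 0, -18, 0, 81/10, 0, …
f·g: L₀ = L_f ⊗_s L_g, ord ≤ 2·2.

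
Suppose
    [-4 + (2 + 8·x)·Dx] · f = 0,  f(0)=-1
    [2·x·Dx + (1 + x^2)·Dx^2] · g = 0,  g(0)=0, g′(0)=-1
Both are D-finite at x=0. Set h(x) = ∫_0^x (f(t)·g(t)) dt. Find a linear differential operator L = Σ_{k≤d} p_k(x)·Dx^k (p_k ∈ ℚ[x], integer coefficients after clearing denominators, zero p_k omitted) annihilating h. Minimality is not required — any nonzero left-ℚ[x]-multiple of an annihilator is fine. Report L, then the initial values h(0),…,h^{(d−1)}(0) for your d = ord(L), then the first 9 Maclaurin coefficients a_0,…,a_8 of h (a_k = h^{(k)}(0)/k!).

f: a_k = -1, -2, 2, -4, 10, -28, 84, -264, 858, …
g: a_k = 0, -1, 0, 1/3, 0, -1/5, 0, 1/7, 0, …
f·g: L₀ = L_f ⊗_s L_g, ord ≤ 1·2.
h=∫₀ˣh₀: take L = L₀·Dx.
L = (12 - 4·x - 4·x^2)·Dx + (-4 - 14·x + 12·x^2 + 16·x^3)·Dx^2 + (1 + 8·x + 17·x^2 + 8·x^3 + 16·x^4)·Dx^3  (order 3).
h: a_k = 0, 0, 1/2, 2/3, -7/12, 2/3, -137/90, 58/15, -8527/840, …
ICs: h(0) = 0, h′(0) = 0, h′′(0) = 1.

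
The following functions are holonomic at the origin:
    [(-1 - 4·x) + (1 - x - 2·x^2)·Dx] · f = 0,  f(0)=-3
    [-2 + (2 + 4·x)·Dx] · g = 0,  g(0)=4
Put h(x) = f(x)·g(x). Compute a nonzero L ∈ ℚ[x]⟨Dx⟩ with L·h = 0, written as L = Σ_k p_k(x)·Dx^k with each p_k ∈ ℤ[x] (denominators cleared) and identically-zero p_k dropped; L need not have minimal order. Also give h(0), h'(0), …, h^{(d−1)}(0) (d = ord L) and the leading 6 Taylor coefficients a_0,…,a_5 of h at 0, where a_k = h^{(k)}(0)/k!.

L = (2 + 5·x + 6·x^2) + (-1 - x + 4·x^2 + 4·x^3)·Dx  (order 1).
h: a_k = -12, -24, -42, -96, -345/2, -375, …
ICs: h(0) = -12.

f: a_k = -3, -3, -9, -15, -33, -63, …
g: a_k = 4, 4, -2, 2, -5/2, 7/2, …
Product ⇒ symmetric product L₀, ord ≤ 1.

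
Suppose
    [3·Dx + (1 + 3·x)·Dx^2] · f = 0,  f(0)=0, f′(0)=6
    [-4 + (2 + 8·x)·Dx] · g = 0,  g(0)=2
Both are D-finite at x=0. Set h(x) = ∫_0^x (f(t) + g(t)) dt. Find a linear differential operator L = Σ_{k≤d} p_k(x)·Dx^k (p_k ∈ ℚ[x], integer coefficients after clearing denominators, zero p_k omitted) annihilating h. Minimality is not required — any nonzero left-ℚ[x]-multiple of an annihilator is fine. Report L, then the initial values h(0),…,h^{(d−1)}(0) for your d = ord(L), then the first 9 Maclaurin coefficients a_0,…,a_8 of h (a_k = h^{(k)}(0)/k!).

L = 36·x·Dx^2 + (6 + 72·x + 180·x^2)·Dx^3 + (1 + 13·x + 54·x^2 + 72·x^3)·Dx^4  (order 4).
h: a_k = 0, 2, 5, -13/3, 13/2, -121/10, 383/15, -411/7, 4035/28, …
ICs: h(0) = 0, h′(0) = 2, h′′(0) = 10, h′′′(0) = -26.

f: a_k = 0, 6, -9, 18, -81/2, 486/5, -243, 4374/7, -6561/4, …
g: a_k = 2, 4, -4, 8, -20, 56, -168, 528, -1716, …
Sum ⇒ L₀ = lclm(L_f,L_g) in ℚ(x)⟨Dx⟩.
Integrate: L := L₀·Dx.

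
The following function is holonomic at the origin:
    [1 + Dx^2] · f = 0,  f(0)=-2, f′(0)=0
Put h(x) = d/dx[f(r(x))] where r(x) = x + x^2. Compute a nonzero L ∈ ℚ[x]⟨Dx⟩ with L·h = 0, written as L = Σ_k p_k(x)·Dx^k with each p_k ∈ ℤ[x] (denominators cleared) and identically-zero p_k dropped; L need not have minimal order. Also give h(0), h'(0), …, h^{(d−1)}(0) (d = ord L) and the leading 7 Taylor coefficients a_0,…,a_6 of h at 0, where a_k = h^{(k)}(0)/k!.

L = (13 + 8·x + 24·x^2 + 32·x^3 + 16·x^4) + (-6 - 12·x)·Dx + (1 + 4·x + 4·x^2)·Dx^2  (order 2).
h: a_k = 0, 2, 6, 11/3, -5/3, -179/60, -133/60, …
ICs: h(0) = 0, h′(0) = 2.

f: a_k = -2, 0, 1, 0, -1/12, 0, 1/360, …
L₀ from L_f via x↦r, Dx↦r'^{-1}Dx.
Differentiate: ansatz ord ≤ ord L₀ ⇒ L.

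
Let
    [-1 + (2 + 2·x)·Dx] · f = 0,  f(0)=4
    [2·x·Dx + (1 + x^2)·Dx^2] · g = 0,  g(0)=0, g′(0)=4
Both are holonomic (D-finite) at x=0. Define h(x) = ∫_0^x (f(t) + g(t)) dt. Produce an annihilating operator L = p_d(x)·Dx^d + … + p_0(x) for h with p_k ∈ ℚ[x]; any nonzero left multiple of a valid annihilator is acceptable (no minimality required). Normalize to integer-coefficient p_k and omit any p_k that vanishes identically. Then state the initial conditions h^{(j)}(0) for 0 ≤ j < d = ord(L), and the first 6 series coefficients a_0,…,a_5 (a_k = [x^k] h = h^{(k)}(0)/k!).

f: a_k = 4, 2, -1/2, 1/4, -5/32, 7/64, …
g: a_k = 0, 4, 0, -4/3, 0, 4/5, …
Sum ⇒ L₀ = lclm(L_f,L_g) in ℚ(x)⟨Dx⟩.
h=∫h₀ ⇒ L = L₀·Dx.
L = (-4 - 10·x + 12·x^2 + 6·x^3)·Dx^2 + (-11 - 16·x + 10·x^2 + 48·x^3 + 21·x^4)·Dx^3 + (-2 + 6·x + 12·x^2 + 12·x^3 + 14·x^4 + 6·x^5)·Dx^4  (order 4).
h: a_k = 0, 4, 3, -1/6, -13/48, -1/32, …
ICs: h(0) = 0, h′(0) = 4, h′′(0) = 6, h′′′(0) = -1.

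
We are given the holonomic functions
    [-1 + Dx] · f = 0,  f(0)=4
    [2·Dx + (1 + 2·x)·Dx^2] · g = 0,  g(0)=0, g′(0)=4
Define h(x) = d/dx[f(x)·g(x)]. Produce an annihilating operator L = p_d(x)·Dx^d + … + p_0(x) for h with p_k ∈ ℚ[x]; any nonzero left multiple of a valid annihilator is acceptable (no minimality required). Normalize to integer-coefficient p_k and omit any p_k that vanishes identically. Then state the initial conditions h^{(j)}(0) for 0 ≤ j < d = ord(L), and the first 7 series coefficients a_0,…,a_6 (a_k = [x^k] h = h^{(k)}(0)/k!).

L = (5 - 4·x + 4·x^2) + (-4 + 4·x - 8·x^2)·Dx + (-1 + 4·x^2)·Dx^2  (order 2).
h: a_k = 16, 0, 40, -64, 418/3, -848/3, 25829/45, …
ICs: h(0) = 16, h′(0) = 0.

f: a_k = 4, 4, 2, 2/3, 1/6, 1/30, 1/180, …
g: a_k = 0, 4, -4, 16/3, -8, 64/5, -64/3, …
f·g: L₀ = L_f ⊗_s L_g, ord ≤ 1·2.
Derive L from L₀ (diff closure).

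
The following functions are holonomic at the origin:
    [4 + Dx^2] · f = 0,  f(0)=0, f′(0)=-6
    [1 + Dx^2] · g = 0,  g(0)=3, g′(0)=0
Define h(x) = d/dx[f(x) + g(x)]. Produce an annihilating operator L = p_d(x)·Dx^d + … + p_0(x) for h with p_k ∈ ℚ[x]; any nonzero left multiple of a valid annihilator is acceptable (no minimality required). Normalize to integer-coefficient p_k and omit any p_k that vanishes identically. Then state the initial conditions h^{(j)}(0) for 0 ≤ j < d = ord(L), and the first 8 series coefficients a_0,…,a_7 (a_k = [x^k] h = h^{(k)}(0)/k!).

f: a_k = 0, -6, 0, 4, 0, -4/5, 0, 8/105, …
g: a_k = 3, 0, -3/2, 0, 1/8, 0, -1/240, 0, …
h₀=f+g: left-lcm gives L₀, ord ≤ 4.
Differentiate: ansatz ord ≤ ord L₀ ⇒ L.
L = 4 + 5·Dx^2 + Dx^4  (order 4).
h: a_k = -6, -3, 12, 1/2, -4, -1/40, 8/15, 1/1680, …
ICs: h(0) = -6, h′(0) = -3, h′′(0) = 24, h′′′(0) = 3.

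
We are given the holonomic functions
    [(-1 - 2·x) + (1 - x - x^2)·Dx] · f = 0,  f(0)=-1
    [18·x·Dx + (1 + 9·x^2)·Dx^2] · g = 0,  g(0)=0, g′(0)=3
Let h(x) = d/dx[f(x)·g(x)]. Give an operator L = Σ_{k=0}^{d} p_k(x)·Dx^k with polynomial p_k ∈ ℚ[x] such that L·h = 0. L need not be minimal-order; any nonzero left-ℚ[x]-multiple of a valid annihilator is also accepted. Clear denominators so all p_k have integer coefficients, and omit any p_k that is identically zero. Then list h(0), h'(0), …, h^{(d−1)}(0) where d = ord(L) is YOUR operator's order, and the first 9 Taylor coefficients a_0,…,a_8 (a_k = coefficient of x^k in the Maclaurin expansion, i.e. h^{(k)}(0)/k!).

L = (-30 + 1134·x^2 + 1944·x^3 + 2916·x^4) + (12 + 42·x - 108·x^2 + 198·x^3 + 1944·x^4 + 1944·x^5)·Dx + (-1 - 8·x - 26·x^2 - 36·x^3 - 126·x^4 + 324·x^5 + 243·x^6)·Dx^2  (order 2).
h: a_k = -3, -6, 9, 0, -228, -1368/5, 7743/5, 49176/35, -112779/7, …
ICs: h(0) = -3, h′(0) = -6.

f: a_k = -1, -1, -2, -3, -5, -8, -13, -21, -34, …
g: a_k = 0, 3, 0, -9, 0, 243/5, 0, -2187/7, 0, …
Sym-product of L_f,L_g gives L₀ (≤ ord 2).
Differentiate: ansatz ord ≤ ord L₀ ⇒ L.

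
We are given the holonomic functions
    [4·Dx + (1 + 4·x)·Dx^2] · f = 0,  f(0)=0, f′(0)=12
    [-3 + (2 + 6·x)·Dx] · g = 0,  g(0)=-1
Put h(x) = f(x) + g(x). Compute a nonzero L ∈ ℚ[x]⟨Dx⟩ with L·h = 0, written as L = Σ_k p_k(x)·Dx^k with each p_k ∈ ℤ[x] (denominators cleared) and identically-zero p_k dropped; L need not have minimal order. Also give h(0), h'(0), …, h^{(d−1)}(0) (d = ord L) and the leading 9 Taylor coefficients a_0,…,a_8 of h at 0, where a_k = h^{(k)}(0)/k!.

L = (84 + 144·x)·Dx + (101 + 552·x + 720·x^2)·Dx^2 + (10 + 94·x + 288·x^2 + 288·x^3)·Dx^3  (order 3).
h: a_k = -1, 21/2, -183/8, 997/16, -24171/128, 777927/1280, -2081843/1024, 100158099/14336, -802491699/32768, …
ICs: h(0) = -1, h′(0) = 21/2, h′′(0) = -183/4.

f: a_k = 0, 12, -24, 64, -192, 3072/5, -2048, 49152/7, -24576, …
g: a_k = -1, -3/2, 9/8, -27/16, 405/128, -1701/256, 15309/1024, -72171/2048, 2814669/32768, …
f+g: L₀ = lclm(L_f,L_g), ord ≤ 2+1.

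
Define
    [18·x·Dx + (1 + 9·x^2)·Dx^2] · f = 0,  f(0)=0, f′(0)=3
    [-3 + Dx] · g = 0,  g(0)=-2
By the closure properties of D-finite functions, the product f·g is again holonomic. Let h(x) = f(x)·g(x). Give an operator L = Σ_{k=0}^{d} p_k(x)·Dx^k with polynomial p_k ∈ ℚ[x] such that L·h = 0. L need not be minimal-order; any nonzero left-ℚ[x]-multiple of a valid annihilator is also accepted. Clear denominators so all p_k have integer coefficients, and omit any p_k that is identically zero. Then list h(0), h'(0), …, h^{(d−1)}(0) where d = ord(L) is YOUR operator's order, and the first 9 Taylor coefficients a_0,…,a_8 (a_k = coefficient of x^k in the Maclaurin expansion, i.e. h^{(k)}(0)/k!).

L = (9 - 54·x + 81·x^2) + (-6 + 18·x - 54·x^2)·Dx + (1 + 9·x^2)·Dx^2  (order 2).
h: a_k = 0, -6, -18, -9, 27, -729/20, -891/4, 67797/280, 82377/56, …
ICs: h(0) = 0, h′(0) = -6.

f: a_k = 0, 3, 0, -9, 0, 243/5, 0, -2187/7, 0, …
g: a_k = -2, -6, -9, -9, -27/4, -81/20, -81/40, -243/280, -729/2240, …
f·g: L₀ = L_f ⊗_s L_g, ord ≤ 2·1.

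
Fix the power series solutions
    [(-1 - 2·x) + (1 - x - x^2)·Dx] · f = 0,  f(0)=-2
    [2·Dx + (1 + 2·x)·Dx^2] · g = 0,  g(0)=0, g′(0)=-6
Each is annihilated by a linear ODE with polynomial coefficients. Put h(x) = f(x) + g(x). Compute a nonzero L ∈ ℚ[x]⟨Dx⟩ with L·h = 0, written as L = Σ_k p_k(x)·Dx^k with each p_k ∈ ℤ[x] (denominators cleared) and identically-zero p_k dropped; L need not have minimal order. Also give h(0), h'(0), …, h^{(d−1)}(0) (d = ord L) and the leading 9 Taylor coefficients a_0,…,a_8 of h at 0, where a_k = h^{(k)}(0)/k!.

L = (34 + 92·x + 116·x^2 + 48·x^3 + 24·x^4)·Dx + (5 + 60·x + 170·x^2 + 180·x^3 + 100·x^4 + 40·x^5)·Dx^2 + (-3 - 11·x - 5·x^2 + 20·x^3 + 30·x^4 + 24·x^5 + 8·x^6)·Dx^3  (order 3).
h: a_k = -2, -8, 2, -14, 2, -176/5, 6, -678/7, 28, …
ICs: h(0) = -2, h′(0) = -8, h′′(0) = 4.

f: a_k = -2, -2, -4, -6, -10, -16, -26, -42, -68, …
g: a_k = 0, -6, 6, -8, 12, -96/5, 32, -384/7, 96, …
f+g: L₀ = lclm(L_f,L_g), ord ≤ 1+2.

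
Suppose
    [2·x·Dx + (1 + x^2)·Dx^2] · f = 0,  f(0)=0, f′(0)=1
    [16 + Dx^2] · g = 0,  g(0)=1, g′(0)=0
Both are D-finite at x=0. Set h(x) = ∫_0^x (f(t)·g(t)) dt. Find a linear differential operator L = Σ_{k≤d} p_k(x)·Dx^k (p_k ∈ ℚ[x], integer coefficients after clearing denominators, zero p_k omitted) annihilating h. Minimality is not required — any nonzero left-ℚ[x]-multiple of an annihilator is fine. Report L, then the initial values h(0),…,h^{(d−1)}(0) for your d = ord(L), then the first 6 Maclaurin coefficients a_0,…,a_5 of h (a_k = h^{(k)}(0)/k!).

f: a_k = 0, 1, 0, -1/3, 0, 1/5, …
g: a_k = 1, 0, -8, 0, 32/3, 0, …
Product ⇒ symmetric product L₀, ord ≤ 4.
Integrate: L := L₀·Dx.
L = (5440 + 19136·x^2 + 25856·x^4 + 16384·x^6 + 4096·x^8)·Dx + (1152·x + 3200·x^3 + 3072·x^5 + 1024·x^7)·Dx^2 + (612 + 2252·x^2 + 3168·x^4 + 2048·x^6 + 512·x^8)·Dx^3 + (72·x + 200·x^3 + 192·x^5 + 64·x^7)·Dx^4 + (17 + 66·x^2 + 97·x^4 + 64·x^6 + 16·x^8)·Dx^5  (order 5).
h: a_k = 0, 0, 1/2, 0, -25/12, 0, …
ICs: h(0) = 0, h′(0) = 0, h′′(0) = 1, h′′′(0) = 0, h′′′′(0) = -50.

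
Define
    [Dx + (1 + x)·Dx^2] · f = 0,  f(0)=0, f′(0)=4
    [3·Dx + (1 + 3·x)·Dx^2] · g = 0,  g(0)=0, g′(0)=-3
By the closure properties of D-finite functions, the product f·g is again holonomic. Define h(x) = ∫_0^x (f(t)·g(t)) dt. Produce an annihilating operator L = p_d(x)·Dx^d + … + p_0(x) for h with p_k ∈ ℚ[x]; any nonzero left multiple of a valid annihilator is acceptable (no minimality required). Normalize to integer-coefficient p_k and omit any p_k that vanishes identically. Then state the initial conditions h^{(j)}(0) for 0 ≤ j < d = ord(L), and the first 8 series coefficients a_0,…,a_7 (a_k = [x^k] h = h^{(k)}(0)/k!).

L = (30 + 72·x + 54·x^2)·Dx^2 + (76 + 354·x + 540·x^2 + 270·x^3)·Dx^3 + (29 + 200·x + 486·x^2 + 504·x^3 + 189·x^4)·Dx^4 + (2 + 19·x + 68·x^2 + 114·x^3 + 90·x^4 + 27·x^5)·Dx^5  (order 5).
h: a_k = 0, 0, 0, -4, 6, -49/5, 18, -1269/35, …
ICs: h(0) = 0, h′(0) = 0, h′′(0) = 0, h′′′(0) = -24, h′′′′(0) = 144.

f: a_k = 0, 4, -2, 4/3, -1, 4/5, -2/3, 4/7, …
g: a_k = 0, -3, 9/2, -9, 81/4, -243/5, 243/2, -2187/7, …
Product ⇒ symmetric product L₀, ord ≤ 4.
Integrate: L := L₀·Dx.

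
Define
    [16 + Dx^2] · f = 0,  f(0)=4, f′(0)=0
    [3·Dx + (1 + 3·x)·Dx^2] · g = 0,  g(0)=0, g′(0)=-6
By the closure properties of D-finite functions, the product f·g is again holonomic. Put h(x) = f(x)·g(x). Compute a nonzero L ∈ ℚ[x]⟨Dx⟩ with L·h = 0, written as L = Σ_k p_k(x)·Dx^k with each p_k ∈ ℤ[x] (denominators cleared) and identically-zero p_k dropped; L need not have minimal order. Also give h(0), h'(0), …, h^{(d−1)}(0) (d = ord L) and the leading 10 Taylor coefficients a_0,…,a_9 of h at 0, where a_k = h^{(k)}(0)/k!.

L = (2272 + 127488·x + 781056·x^2 + 1769472·x^3 + 1327104·x^4) + (4416 + 50112·x + 165888·x^2 + 165888·x^3)·Dx + (1022 + 19392·x + 102816·x^2 + 221184·x^3 + 165888·x^4)·Dx^2 + (276 + 3132·x + 10368·x^2 + 10368·x^3)·Dx^3 + (55 + 714·x + 3375·x^2 + 6912·x^3 + 5184·x^4)·Dx^4  (order 4).
h: a_k = 0, -24, 36, 120, -126, -344/5, 60, -2152/105, 1541/5, -134104/105, …
ICs: h(0) = 0, h′(0) = -24, h′′(0) = 72, h′′′(0) = 720.

f: a_k = 4, 0, -32, 0, 128/3, 0, -1024/45, 0, 2048/315, 0, …
g: a_k = 0, -6, 9, -18, 81/2, -486/5, 243, -4374/7, 6561/4, -4374, …
Product ⇒ symmetric product L₀, ord ≤ 4.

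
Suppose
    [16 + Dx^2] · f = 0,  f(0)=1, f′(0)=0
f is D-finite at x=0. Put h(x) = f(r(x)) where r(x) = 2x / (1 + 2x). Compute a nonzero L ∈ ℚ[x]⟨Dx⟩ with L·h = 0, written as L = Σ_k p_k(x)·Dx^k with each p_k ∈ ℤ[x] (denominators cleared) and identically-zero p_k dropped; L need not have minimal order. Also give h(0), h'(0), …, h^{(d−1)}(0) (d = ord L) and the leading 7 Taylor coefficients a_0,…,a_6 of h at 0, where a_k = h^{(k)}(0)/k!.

f: a_k = 1, 0, -8, 0, 32/3, 0, -256/45, …
f∘r: x↦r, Dx↦Dx/r' in L_f ⇒ L₀.
L = 64 + (4 + 24·x + 48·x^2 + 32·x^3)·Dx + (1 + 8·x + 24·x^2 + 32·x^3 + 16·x^4)·Dx^2  (order 2).
h: a_k = 1, 0, -32, 128, -640/3, -1024/3, 175616/45, …
ICs: h(0) = 1, h′(0) = 0.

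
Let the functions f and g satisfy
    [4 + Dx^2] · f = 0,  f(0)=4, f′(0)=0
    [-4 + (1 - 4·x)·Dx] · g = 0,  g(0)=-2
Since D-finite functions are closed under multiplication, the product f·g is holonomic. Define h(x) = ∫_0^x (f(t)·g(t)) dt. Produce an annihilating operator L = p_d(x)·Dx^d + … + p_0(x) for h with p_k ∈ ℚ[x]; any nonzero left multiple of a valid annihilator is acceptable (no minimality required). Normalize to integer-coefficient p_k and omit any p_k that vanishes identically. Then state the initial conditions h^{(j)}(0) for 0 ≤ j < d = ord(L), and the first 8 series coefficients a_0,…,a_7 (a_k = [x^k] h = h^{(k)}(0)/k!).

f: a_k = 4, 0, -8, 0, 8/3, 0, -16/45, 0, …
g: a_k = -2, -8, -32, -128, -512, -2048, -8192, -32768, …
f·g: L₀ = L_f ⊗_s L_g, ord ≤ 2·1.
h=∫₀ˣh₀: take L = L₀·Dx.
L = (-4 + 16·x)·Dx + 8·Dx^2 + (-1 + 4·x)·Dx^3  (order 3).
h: a_k = 0, -8, -16, -112/3, -112, -5392/15, -10784/9, -184864/45, …
ICs: h(0) = 0, h′(0) = -8, h′′(0) = -32.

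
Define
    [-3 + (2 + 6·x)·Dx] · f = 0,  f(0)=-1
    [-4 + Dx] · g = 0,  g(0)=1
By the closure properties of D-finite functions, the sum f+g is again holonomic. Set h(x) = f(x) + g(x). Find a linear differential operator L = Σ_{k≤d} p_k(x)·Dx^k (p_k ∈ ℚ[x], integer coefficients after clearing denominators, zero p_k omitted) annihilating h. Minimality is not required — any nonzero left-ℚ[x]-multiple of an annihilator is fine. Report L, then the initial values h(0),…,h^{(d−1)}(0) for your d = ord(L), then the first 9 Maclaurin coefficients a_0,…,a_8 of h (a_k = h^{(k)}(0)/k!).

L = (132 + 288·x) + (-73 - 384·x - 576·x^2)·Dx + (10 + 78·x + 144·x^2)·Dx^2  (order 2).
h: a_k = 0, 5/2, 73/8, 431/48, 5311/384, 7253/3840, 951049/46080, -20636713/645120, 903397951/10321920, …
ICs: h(0) = 0, h′(0) = 5/2.

f: a_k = -1, -3/2, 9/8, -27/16, 405/128, -1701/256, 15309/1024, -72171/2048, 2814669/32768, …
g: a_k = 1, 4, 8, 32/3, 32/3, 128/15, 256/45, 1024/315, 512/315, …
Sum ⇒ L₀ = lclm(L_f,L_g) in ℚ(x)⟨Dx⟩.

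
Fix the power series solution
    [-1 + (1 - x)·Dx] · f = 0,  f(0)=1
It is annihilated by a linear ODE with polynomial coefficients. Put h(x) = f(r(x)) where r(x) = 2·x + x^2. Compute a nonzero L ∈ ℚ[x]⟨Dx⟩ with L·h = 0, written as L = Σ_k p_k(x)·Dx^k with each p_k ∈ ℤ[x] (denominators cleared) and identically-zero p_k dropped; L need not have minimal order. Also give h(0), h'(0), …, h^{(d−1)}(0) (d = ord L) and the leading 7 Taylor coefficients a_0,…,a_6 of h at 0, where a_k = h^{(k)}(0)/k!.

f: a_k = 1, 1, 1, 1, 1, 1, 1, …
h₀=f(r): pull back L_f along r ⇒ L₀.
L = (2 + 2·x) + (-1 + 2·x + x^2)·Dx  (order 1).
h: a_k = 1, 2, 5, 12, 29, 70, 169, …
ICs: h(0) = 1.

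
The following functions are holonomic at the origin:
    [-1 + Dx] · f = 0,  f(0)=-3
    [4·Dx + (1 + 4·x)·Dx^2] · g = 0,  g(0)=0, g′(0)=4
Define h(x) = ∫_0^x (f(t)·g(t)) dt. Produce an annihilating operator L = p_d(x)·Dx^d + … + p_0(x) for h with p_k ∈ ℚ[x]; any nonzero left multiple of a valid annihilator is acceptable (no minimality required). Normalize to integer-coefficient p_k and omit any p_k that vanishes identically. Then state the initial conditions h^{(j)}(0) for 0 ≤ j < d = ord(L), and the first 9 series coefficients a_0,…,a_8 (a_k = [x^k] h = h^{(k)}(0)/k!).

L = (-3 + 4·x)·Dx + (2 - 8·x)·Dx^2 + (1 + 4·x)·Dx^3  (order 3).
h: a_k = 0, 0, -6, 4, -23/2, 138/5, -1503/20, 9119/42, -2205587/3360, …
ICs: h(0) = 0, h′(0) = 0, h′′(0) = -12.

f: a_k = -3, -3, -3/2, -1/2, -1/8, -1/40, -1/240, -1/1680, -1/13440, …
g: a_k = 0, 4, -8, 64/3, -64, 1024/5, -2048/3, 16384/7, -8192, …
Sym-product of L_f,L_g gives L₀ (≤ ord 2).
h=∫₀ˣh₀: take L = L₀·Dx.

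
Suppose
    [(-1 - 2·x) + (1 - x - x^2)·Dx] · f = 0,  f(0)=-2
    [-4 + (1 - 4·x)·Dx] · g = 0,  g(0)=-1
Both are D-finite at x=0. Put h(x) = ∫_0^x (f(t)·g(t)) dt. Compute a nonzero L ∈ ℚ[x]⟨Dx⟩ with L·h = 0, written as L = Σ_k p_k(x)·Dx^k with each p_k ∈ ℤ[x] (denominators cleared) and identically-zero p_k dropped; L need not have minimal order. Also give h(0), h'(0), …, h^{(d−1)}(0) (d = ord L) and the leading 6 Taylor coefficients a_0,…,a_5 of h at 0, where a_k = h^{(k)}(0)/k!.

f: a_k = -2, -2, -4, -6, -10, -16, …
g: a_k = -1, -4, -16, -64, -256, -1024, …
h₀=f·g: eliminate ⇒ L₀, order ≤ 1·1.
h=∫₀ˣh₀: take L = L₀·Dx.
L = (-5 + 6·x + 12·x^2)·Dx + (1 - 5·x + 3·x^2 + 4·x^3)·Dx^2  (order 2).
h: a_k = 0, 2, 5, 44/3, 91/2, 738/5, …
ICs: h(0) = 0, h′(0) = 2.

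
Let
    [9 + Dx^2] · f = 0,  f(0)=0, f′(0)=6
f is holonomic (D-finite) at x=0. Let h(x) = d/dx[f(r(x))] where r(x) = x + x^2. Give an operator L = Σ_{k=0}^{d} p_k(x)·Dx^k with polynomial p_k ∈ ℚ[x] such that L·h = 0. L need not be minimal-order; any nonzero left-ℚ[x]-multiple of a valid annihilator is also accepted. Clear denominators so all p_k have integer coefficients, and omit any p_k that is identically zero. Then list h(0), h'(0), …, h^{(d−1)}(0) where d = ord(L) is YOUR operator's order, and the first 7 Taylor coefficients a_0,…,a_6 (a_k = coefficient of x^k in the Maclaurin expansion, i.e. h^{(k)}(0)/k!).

f: a_k = 0, 6, 0, -9, 0, 81/20, 0, …
Change of var in L_f (x↦r) gives L₀.
h=h₀': d/dx-closure on L₀ ⇒ L.
L = (21 + 72·x + 216·x^2 + 288·x^3 + 144·x^4) + (-6 - 12·x)·Dx + (1 + 4·x + 4·x^2)·Dx^2  (order 2).
h: a_k = 6, 12, -27, -108, -459/4, 135/2, 11097/40, …
ICs: h(0) = 6, h′(0) = 12.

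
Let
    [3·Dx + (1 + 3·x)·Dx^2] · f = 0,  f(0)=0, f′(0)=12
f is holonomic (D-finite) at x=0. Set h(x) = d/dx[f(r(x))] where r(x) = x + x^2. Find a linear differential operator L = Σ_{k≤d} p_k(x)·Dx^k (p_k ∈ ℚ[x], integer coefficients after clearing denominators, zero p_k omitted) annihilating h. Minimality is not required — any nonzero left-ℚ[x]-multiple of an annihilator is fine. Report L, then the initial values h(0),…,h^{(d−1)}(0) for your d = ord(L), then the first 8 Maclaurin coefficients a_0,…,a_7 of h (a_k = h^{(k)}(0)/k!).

L = (1 + 6·x + 6·x^2) + (1 + 5·x + 9·x^2 + 6·x^3)·Dx  (order 1).
h: a_k = 12, -12, 0, 36, -108, 216, -324, 324, …
ICs: h(0) = 12.

f: a_k = 0, 12, -18, 36, -81, 972/5, -486, 8748/7, …
h₀=f(r): pull back L_f along r ⇒ L₀.
h=h₀': d/dx-closure on L₀ ⇒ L.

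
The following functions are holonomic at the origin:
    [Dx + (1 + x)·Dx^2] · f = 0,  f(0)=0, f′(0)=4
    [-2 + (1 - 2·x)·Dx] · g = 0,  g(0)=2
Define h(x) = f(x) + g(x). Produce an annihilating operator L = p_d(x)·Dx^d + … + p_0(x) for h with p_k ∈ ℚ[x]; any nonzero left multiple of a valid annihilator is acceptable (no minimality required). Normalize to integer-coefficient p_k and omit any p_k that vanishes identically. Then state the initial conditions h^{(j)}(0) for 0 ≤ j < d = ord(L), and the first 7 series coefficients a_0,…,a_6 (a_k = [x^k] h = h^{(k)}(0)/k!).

f: a_k = 0, 4, -2, 4/3, -1, 4/5, -2/3, …
g: a_k = 2, 4, 8, 16, 32, 64, 128, …
Weyl lclm of L_f,L_g ⇒ L₀ (ord ≤ 3).
L = (-32 - 8·x)·Dx + (-22 - 56·x - 16·x^2)·Dx^2 + (5 - 3·x - 12·x^2 - 4·x^3)·Dx^3  (order 3).
h: a_k = 2, 8, 6, 52/3, 31, 324/5, 382/3, …
ICs: h(0) = 2, h′(0) = 8, h′′(0) = 12.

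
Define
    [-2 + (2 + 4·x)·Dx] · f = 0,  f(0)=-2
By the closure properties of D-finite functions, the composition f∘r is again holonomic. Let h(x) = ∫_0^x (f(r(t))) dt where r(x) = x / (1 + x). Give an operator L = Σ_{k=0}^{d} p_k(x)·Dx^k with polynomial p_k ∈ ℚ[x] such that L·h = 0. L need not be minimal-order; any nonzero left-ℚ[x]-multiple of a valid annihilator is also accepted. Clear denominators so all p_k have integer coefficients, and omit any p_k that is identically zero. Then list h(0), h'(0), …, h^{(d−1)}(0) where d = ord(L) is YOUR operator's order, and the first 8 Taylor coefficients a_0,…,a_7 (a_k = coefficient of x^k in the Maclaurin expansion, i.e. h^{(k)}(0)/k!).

f: a_k = -2, -2, 1, -1, 5/4, -7/4, 21/8, -33/8, …
Substitute x→r, Dx→(1/r')Dx; clear ⇒ L₀.
Integrate: L := L₀·Dx.
L = -Dx + (1 + 4·x + 3·x^2)·Dx^2  (order 2).
h: a_k = 0, -2, -1, 1, -5/4, 37/20, -25/8, 327/56, …
ICs: h(0) = 0, h′(0) = -2.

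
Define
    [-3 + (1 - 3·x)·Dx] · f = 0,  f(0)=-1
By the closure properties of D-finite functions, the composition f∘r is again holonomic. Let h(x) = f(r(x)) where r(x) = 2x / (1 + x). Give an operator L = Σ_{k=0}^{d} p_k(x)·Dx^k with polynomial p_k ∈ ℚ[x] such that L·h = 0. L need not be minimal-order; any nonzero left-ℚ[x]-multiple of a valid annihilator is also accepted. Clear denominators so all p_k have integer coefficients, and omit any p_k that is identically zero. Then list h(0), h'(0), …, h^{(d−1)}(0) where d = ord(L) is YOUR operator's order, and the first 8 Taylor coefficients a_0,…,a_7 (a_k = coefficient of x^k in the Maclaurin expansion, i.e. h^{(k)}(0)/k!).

f: a_k = -1, -3, -9, -27, -81, -243, -729, -2187, …
h₀=f(r): pull back L_f along r ⇒ L₀.
L = 6 + (-1 + 4·x + 5·x^2)·Dx  (order 1).
h: a_k = -1, -6, -30, -150, -750, -3750, -18750, -93750, …
ICs: h(0) = -1.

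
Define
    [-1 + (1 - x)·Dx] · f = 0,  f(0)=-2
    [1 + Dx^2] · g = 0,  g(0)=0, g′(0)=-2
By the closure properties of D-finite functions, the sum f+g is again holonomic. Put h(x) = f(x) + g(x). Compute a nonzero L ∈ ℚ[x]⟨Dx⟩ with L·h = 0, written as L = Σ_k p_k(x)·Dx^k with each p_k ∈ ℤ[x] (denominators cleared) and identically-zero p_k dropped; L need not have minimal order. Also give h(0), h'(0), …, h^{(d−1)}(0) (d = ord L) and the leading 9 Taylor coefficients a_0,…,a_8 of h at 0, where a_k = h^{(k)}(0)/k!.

f: a_k = -2, -2, -2, -2, -2, -2, -2, -2, -2, …
g: a_k = 0, -2, 0, 1/3, 0, -1/60, 0, 1/2520, 0, …
f+g: L₀ = lclm(L_f,L_g), ord ≤ 1+2.
L = (7 - 2·x + x^2) + (-3 + 5·x - 3·x^2 + x^3)·Dx + (7 - 2·x + x^2)·Dx^2 + (-3 + 5·x - 3·x^2 + x^3)·Dx^3  (order 3).
h: a_k = -2, -4, -2, -5/3, -2, -121/60, -2, -5039/2520, -2, …
ICs: h(0) = -2, h′(0) = -4, h′′(0) = -4.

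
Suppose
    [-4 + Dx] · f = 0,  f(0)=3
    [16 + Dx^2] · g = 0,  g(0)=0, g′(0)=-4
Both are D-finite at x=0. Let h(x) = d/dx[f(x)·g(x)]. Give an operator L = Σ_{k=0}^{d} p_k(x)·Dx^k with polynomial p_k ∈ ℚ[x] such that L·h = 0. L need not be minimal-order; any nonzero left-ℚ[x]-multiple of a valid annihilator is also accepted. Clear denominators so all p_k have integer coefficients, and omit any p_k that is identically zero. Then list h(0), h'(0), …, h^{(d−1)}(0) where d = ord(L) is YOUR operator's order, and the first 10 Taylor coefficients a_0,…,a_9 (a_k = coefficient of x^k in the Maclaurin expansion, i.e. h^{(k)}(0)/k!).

L = 32 - 8·Dx + Dx^2  (order 2).
h: a_k = -12, -96, -192, 0, 512, 4096/5, 8192/15, 0, -32768/105, -262144/945, …
ICs: h(0) = -12, h′(0) = -96.

f: a_k = 3, 12, 24, 32, 32, 128/5, 256/15, 1024/105, 512/105, 2048/945, …
g: a_k = 0, -4, 0, 32/3, 0, -128/15, 0, 1024/315, 0, -2048/2835, …
f·g: L₀ = L_f ⊗_s L_g, ord ≤ 1·2.
h=h₀': d/dx-closure on L₀ ⇒ L.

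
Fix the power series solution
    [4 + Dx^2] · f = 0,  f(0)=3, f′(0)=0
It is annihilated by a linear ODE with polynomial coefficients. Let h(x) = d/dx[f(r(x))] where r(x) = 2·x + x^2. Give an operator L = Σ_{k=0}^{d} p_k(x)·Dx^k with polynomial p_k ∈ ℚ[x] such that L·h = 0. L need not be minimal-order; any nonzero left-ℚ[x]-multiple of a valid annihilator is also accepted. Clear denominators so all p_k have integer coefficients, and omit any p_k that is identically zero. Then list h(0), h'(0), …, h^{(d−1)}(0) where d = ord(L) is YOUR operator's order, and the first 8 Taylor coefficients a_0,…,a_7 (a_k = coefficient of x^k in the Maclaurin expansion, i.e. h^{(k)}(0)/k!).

f: a_k = 3, 0, -6, 0, 2, 0, -4/15, 0, …
Change of var in L_f (x↦r) gives L₀.
h=h₀': d/dx-closure on L₀ ⇒ L.
L = (19 + 64·x + 96·x^2 + 64·x^3 + 16·x^4) + (-3 - 3·x)·Dx + (1 + 2·x + x^2)·Dx^2  (order 2).
h: a_k = 0, -48, -72, 104, 320, 928/5, -1232/5, -47984/105, …
ICs: h(0) = 0, h′(0) = -48.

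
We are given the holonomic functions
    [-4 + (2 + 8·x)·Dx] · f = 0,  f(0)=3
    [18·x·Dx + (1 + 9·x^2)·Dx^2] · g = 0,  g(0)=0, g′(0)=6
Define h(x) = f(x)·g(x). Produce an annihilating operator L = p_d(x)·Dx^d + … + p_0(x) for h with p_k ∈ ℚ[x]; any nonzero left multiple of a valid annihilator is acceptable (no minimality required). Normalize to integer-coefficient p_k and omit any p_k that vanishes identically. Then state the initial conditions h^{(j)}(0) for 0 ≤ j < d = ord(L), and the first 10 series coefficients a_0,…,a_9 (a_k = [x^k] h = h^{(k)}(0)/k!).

L = (12 - 36·x - 36·x^2) + (-4 + 2·x + 108·x^2 + 144·x^3)·Dx + (1 + 8·x + 25·x^2 + 72·x^3 + 144·x^4)·Dx^2  (order 2).
h: a_k = 0, 18, 36, -90, -36, 1098/5, 4356/5, -120042/35, 23004/35, 21330/7, …
ICs: h(0) = 0, h′(0) = 18.

f: a_k = 3, 6, -6, 12, -30, 84, -252, 792, -2574, 8580, …
g: a_k = 0, 6, 0, -18, 0, 486/5, 0, -4374/7, 0, 4374, …
f·g: L₀ = L_f ⊗_s L_g, ord ≤ 1·2.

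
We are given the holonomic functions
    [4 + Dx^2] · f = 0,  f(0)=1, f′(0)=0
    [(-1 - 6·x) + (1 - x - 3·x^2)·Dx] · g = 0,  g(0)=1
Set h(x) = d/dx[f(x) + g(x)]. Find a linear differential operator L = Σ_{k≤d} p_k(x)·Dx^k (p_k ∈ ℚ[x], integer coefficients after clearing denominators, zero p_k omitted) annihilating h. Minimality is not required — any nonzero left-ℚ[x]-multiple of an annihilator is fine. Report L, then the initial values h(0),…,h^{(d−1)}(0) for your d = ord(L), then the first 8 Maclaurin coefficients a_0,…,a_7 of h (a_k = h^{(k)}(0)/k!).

f: a_k = 1, 0, -2, 0, 2/3, 0, -4/45, 0, …
g: a_k = 1, 1, 4, 7, 19, 40, 97, 217, …
Sum ⇒ L₀ = lclm(L_f,L_g) in ℚ(x)⟨Dx⟩.
Differentiate: ansatz ord ≤ ord L₀ ⇒ L.
L = (976 + 5056·x + 17104·x^2 + 11760·x^3 + 18720·x^4 + 3888·x^5 + 3888·x^6) + (-92 - 516·x + 372·x^2 + 1232·x^3 + 2280·x^4 + 3240·x^5 + 1512·x^6 + 1296·x^7)·Dx + (244 + 1264·x + 4276·x^2 + 2940·x^3 + 4680·x^4 + 972·x^5 + 972·x^6)·Dx^2 + (-23 - 129·x + 93·x^2 + 308·x^3 + 570·x^4 + 810·x^5 + 378·x^6 + 324·x^7)·Dx^3  (order 3).
h: a_k = 1, 4, 21, 236/3, 200, 8722/15, 1519, 1280176/315, …
ICs: h(0) = 1, h′(0) = 4, h′′(0) = 42.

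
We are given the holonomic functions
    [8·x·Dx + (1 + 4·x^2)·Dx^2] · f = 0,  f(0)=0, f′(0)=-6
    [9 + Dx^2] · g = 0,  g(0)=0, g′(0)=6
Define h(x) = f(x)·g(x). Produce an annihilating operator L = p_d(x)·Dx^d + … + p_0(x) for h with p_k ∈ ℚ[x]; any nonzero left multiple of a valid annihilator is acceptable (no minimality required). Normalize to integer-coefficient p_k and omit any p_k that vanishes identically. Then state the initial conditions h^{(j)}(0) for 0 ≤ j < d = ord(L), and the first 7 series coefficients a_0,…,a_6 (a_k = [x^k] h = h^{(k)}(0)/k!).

f: a_k = 0, -6, 0, 8, 0, -96/5, 0, …
g: a_k = 0, 6, 0, -9, 0, 81/20, 0, …
f·g: L₀ = L_f ⊗_s L_g, ord ≤ 2·2.
L = (2925 + 31536·x^2 + 95904·x^4 + 186624·x^6 + 186624·x^8) + (2448·x + 20160·x^3 + 62208·x^5 + 82944·x^7)·Dx + (442 + 5088·x^2 + 19008·x^4 + 41472·x^6 + 41472·x^8)·Dx^2 + (272·x + 2240·x^3 + 6912·x^5 + 9216·x^7)·Dx^3 + (13 + 176·x^2 + 928·x^4 + 2304·x^6 + 2304·x^8)·Dx^4  (order 4).
h: a_k = 0, 0, -36, 0, 102, 0, -423/2, …
ICs: h(0) = 0, h′(0) = 0, h′′(0) = -72, h′′′(0) = 0.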